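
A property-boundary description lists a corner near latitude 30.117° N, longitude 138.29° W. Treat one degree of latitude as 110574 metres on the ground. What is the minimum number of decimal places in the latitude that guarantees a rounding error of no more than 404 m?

One degree of latitude covers 110574 m.
N decimal places → at most half a unit in the last place, 0.5 × 10⁻ᴺ° = 110574/2 × 10⁻ᴺ m.
Need 0.5 × 110574 × 10⁻ᴺ ≤ 404 → 10⁻ᴺ ≤ 7.307e-03, so N ≥ 2.14.
At 2 places the error can reach 553 m, but 3 places keeps it to 55.3 m.

3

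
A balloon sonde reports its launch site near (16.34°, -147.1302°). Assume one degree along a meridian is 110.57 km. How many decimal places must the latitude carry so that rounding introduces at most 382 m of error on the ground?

3 decimal places

One degree of latitude covers 110570 m.
N decimal places → at most half a unit in the last place, 0.5 × 10⁻ᴺ° = 110570/2 × 10⁻ᴺ m.
Setting 55285 × 10⁻ᴺ ≤ 382 gives 10ᴺ ≥ 144.7, i.e. N ≥ 2.16.
N = 2 would give 553 m (too coarse); N = 3 gives 55.3 m ≤ 382 m.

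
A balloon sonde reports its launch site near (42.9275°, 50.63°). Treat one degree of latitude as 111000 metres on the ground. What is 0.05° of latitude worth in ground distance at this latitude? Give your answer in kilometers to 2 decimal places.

5.55 kilometers

Along a meridian 0.05° is 0.05 × 111000 = 5550 m.
That is 5550 m = 5.55 km.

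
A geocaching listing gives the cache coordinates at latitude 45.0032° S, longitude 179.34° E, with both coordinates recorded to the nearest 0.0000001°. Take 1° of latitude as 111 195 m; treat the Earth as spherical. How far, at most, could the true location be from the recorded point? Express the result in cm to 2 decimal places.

0.68 cm

Rounding to 7 decimal places leaves each coordinate within ±5e-08° of the true value.
North–south component: 5e-08° × 111195 = 0.00555975 m.
E–W at 45.0032°: 5e-08° × 111195 × cos 45.0032° = 5e-08 × 111195 × 0.7071 ≈ 0.00393112 m.
The two errors are perpendicular, so the maximum displacement is √(0.00555975² + 0.00393112²) ≈ 0.00680915 m.
That is 0.00680915 m = 0.68091 cm.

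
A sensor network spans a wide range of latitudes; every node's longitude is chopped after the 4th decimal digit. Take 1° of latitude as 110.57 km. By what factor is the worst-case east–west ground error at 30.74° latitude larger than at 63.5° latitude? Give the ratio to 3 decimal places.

Truncating at 4 decimal places can drop up to a full unit in the last place, so the longitude may be off by as much as 0.0001°.
Error at 30.74° = 0.0001° × 110570 × cos 30.74° ≈ 11.057 × 0.8595 = 9.5034 m.
At 63.5°: 0.0001° × 110570 × cos 63.5° = 0.0001 × 110570 × 0.4462 ≈ 4.9336 m.
The ratio reduces to cos 30.74° / cos 63.5° = 0.8595/0.4462 ≈ 1.9263.

1.926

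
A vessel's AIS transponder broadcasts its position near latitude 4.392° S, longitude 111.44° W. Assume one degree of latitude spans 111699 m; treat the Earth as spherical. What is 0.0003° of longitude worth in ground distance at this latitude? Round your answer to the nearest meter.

One degree of longitude here spans 111699 × cos 4.392° = 111699 × 0.9971 ≈ 111371 m; 0.0003° of that is 33.4113 m.

33 meters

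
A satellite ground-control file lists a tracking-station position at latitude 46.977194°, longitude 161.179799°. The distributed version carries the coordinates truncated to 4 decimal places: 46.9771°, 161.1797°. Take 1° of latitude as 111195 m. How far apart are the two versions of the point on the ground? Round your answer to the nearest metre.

13 metres

Δlat = 46.977194 − 46.9771 = +0.000094°; Δlon = 161.179799 − 161.1797 = +0.000099°.
N–S: 0.000094° × 111195 m/° = 10.4523 m.
East–west at this latitude: 0.000099° × 111195 × cos 46.9771° ≈ 0.000099 × 75867.3 = 7.51086 m.
Hypotenuse of the two orthogonal shifts: √(10.4523² + 7.51086²) = 12.8711 m.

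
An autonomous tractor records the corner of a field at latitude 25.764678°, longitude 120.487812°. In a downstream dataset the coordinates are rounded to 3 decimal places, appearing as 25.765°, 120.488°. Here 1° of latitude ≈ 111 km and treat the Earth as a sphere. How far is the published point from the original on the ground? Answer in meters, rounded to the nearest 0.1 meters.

Δlat = 25.764678 − 25.765 = -0.000322°; Δlon = 120.487812 − 120.488 = -0.000188°.
N–S: -0.000322° × 111000 m/° = -35.742 m.
E–W at 25.765°: -0.000188° × 111000 × cos 25.765° = -0.000188 × 111000 × 0.9006 ≈ -18.7934 m.
Hypotenuse of the two orthogonal shifts: √(35.742² + 18.7934²) = 40.3817 m.

40.4 meters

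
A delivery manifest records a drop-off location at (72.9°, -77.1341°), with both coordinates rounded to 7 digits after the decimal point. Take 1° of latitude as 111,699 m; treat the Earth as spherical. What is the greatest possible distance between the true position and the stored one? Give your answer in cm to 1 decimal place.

Rounding to 7 decimal places leaves each coordinate within ±5e-08° of the true value.
N–S: 5e-08° × 111699 m/° = 0.00558495 m.
E–W at 72.9°: 5e-08° × 111699 × cos 72.9° = 5e-08 × 111699 × 0.2940 ≈ 0.0016422 m.
Worst case both components are at the extreme and orthogonal: √(0.00558495² + 0.0016422²) ≈ 0.00582138 m.
That is 0.00582138 m = 0.58214 cm.

0.6 cm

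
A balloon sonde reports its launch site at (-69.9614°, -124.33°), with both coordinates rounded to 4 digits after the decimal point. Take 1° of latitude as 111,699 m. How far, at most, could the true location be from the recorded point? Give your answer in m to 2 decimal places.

Rounding to 4 decimal places leaves each coordinate within ±5e-05° of the true value.
North–south component: 5e-05° × 111699 = 5.58495 m.
East–west component at 69.9614°: 5e-05° × 111699 × cos 69.9614° ≈ 5e-05 × 38274 ≈ 1.9137 m.
The two errors are perpendicular, so the maximum displacement is √(5.58495² + 1.9137²) ≈ 5.90372 m.

5.90 m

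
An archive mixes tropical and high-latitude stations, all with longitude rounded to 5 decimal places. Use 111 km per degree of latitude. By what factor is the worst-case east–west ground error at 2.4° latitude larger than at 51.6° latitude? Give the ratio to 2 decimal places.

1.61

Rounding to 5 decimal places leaves the longitude within ±5e-06° of the true value.
At 2.4°: 5e-06° × 111000 × cos 2.4° = 5e-06 × 111000 × 0.9991 ≈ 0.55451 m.
At 51.6°: 5e-06° × 111000 × cos 51.6° = 5e-06 × 111000 × 0.6211 ≈ 0.34474 m.
The ratio reduces to cos 2.4° / cos 51.6° = 0.9991/0.6211 ≈ 1.6085.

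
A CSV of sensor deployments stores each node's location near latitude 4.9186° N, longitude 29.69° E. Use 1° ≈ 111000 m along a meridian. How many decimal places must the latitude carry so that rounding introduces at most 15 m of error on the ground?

One degree of latitude covers 111000 m.
With N decimal places the half-ulp bound is 0.5·10⁻ᴺ°, or 0.5·10⁻ᴺ × 111000 m on the ground.
Setting 55500 × 10⁻ᴺ ≤ 15 gives 10ᴺ ≥ 3700, i.e. N ≥ 3.57.
N = 3 would give 55.5 m (too coarse); N = 4 gives 5.55 m ≤ 15 m.

4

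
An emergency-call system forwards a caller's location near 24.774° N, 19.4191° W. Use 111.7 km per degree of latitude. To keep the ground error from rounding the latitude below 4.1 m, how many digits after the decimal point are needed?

5

One degree of latitude covers 111700 m.
With N decimal places the half-ulp bound is 0.5·10⁻ᴺ°, or 0.5·10⁻ᴺ × 111700 m on the ground.
Setting 55850 × 10⁻ᴺ ≤ 4.1 gives 10ᴺ ≥ 1.362e+04, i.e. N ≥ 4.13.
N = 4 would give 5.58 m (too coarse); N = 5 gives 0.558 m ≤ 4.1 m.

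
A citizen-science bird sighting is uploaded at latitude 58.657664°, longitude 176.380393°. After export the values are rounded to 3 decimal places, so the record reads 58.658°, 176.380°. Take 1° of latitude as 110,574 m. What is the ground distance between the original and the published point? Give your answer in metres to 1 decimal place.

43.5 metres

Δlat = 58.657664 − 58.658 = -0.000336°; Δlon = 176.380393 − 176.380 = +0.000393°.
North–south shift: -0.000336 × 110574 = -37.1529 m.
East–west at this latitude: 0.000393° × 110574 × cos 58.658° ≈ 0.000393 × 57514.5 = 22.6032 m.
Hypotenuse of the two orthogonal shifts: √(37.1529² + 22.6032²) = 43.4884 m.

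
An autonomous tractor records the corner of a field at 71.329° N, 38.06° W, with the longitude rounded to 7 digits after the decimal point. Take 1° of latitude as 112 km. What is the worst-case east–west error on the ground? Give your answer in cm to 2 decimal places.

Rounding to 7 decimal places leaves the longitude within ±5e-08° of the true value.
One degree of longitude at 71.329° is 112000 × cos 71.329° ≈ 112000 × 0.3201 = 35855 m.
Maximum E–W displacement: 5e-08 × 35855 = 0.00179275 m.
That is 0.00179275 m = 0.17927 cm.

0.18 cm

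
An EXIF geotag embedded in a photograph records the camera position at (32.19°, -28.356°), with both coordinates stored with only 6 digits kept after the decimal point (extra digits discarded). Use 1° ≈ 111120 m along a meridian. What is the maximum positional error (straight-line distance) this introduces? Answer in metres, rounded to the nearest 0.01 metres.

Truncating at 6 decimal places can drop up to a full unit in the last place, so each coordinate may be off by as much as 1e-06°.
North–south component: 1e-06° × 111120 = 0.11112 m.
Longitude error → 1e-06 × 111120 × cos 32.19° = 1e-06 × 111120 × 0.8463 ≈ 0.0940393 m.
Worst case both components are at the extreme and orthogonal: √(0.11112² + 0.0940393²) ≈ 0.145571 m.

0.15 metres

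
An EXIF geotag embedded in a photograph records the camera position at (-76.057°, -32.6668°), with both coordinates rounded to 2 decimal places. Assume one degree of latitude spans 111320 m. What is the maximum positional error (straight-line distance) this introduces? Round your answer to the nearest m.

Rounding to 2 decimal places leaves each coordinate within ±0.005° of the true value.
Latitude error → 0.005 × 111320 = 556.6 m along the meridian.
Longitude error → 0.005 × 111320 × cos 76.057° = 0.005 × 111320 × 0.2410 ≈ 134.116 m.
The two errors are perpendicular, so the maximum displacement is √(556.6² + 134.116²) ≈ 572.53 m.

573 m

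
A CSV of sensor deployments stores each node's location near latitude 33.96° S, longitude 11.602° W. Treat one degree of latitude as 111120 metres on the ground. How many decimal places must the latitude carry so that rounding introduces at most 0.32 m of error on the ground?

One degree of latitude covers 111120 m.
Rounding to N decimal places gives at most 0.5 × 10⁻ᴺ degrees of error, i.e. 0.5 × 10⁻ᴺ × 111120 m.
Setting 55560 × 10⁻ᴺ ≤ 0.32 gives 10ᴺ ≥ 1.736e+05, i.e. N ≥ 5.24.
At 5 places the error can reach 0.556 m, but 6 places keeps it to 0.0556 m.

6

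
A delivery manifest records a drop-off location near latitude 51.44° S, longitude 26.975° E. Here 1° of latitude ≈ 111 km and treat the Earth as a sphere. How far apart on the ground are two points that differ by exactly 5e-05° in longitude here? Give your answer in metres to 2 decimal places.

At 51.44° a degree of longitude is 111000 × cos 51.44° ≈ 69190.1 m, so 5e-05° corresponds to 3.4595 m.

3.46 metres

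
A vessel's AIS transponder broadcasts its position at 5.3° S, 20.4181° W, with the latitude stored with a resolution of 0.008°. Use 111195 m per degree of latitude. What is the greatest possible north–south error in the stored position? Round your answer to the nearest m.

With a 0.008° grid the true value lies within half a step, ±0.008°/2 = ±0.004°, of the stored one.
So the N–S error is at most 0.004 × 111195 = 444.78 m.

445 m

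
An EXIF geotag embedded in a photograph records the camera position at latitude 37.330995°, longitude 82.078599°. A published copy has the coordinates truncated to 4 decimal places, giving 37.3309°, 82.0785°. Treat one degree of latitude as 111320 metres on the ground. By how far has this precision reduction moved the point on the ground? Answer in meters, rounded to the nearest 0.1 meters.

Δlat = 37.330995 − 37.3309 = +0.000095°; Δlon = 82.078599 − 82.0785 = +0.000099°.
North–south shift: 0.000095 × 111320 = 10.5754 m.
E–W at 37.3309°: 0.000099° × 111320 × cos 37.3309° = 0.000099 × 111320 × 0.7951 ≈ 8.76306 m.
Combined displacement = (10.5754² + 8.76306²)^½ ≈ 13.7343 m.

13.7 meters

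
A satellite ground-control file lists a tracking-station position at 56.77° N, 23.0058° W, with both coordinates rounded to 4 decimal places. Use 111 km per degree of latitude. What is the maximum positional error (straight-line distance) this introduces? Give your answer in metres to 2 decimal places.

6.33 metres

Rounding to 4 decimal places leaves each coordinate within ±5e-05° of the true value.
N–S: 5e-05° × 111000 m/° = 5.55 m.
Longitude error → 5e-05 × 111000 × cos 56.77° = 5e-05 × 111000 × 0.5480 ≈ 3.04141 m.
Worst case both components are at the extreme and orthogonal: √(5.55² + 3.04141²) ≈ 6.32872 m.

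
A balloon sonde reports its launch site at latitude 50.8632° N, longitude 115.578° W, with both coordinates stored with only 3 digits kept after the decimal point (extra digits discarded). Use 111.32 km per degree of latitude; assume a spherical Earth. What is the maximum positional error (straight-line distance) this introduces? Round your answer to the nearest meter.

Truncating at 3 decimal places can drop up to a full unit in the last place, so each coordinate may be off by as much as 0.001°.
Latitude error → 0.001 × 111320 = 111.32 m along the meridian.
Longitude error → 0.001 × 111320 × cos 50.8632° = 0.001 × 111320 × 0.6312 ≈ 70.2623 m.
The two errors are perpendicular, so the maximum displacement is √(111.32² + 70.2623²) ≈ 131.639 m.

132 meters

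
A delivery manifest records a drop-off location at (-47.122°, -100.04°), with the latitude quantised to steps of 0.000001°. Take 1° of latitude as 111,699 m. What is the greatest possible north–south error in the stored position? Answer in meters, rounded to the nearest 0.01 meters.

0.06 meters

With a 0.000001° grid the true value lies within half a step, ±0.000001°/2 = ±5e-07°, of the stored one.
So the N–S error is at most 5e-07 × 111699 = 0.0558495 m.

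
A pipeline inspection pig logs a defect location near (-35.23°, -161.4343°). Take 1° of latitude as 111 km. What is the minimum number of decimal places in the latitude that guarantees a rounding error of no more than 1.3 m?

One degree of latitude covers 111000 m.
N decimal places → at most half a unit in the last place, 0.5 × 10⁻ᴺ° = 111000/2 × 10⁻ᴺ m.
Need 0.5 × 111000 × 10⁻ᴺ ≤ 1.3 → 10⁻ᴺ ≤ 2.342e-05, so N ≥ 4.63.
So 5 decimal places suffice (0.555 m); 4 would allow up to 5.55 m.

5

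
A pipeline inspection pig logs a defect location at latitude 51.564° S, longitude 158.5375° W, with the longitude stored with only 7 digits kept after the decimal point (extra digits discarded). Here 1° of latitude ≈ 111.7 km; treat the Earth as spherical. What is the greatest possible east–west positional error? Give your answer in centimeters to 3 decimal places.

Truncating at 7 decimal places can drop up to a full unit in the last place, so the longitude may be off by as much as 1e-07°.
One degree of longitude at 51.564° is 111700 × cos 51.564° ≈ 111700 × 0.6216 = 69437.2 m.
East–west error: 1e-07° × 69437.2 m/° ≈ 0.00694372 m.
That is 0.00694372 m = 0.69437 cm.

0.694 centimeters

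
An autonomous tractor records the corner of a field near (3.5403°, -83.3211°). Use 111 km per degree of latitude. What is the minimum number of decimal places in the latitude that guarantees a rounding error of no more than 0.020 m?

7

One degree of latitude covers 111000 m.
With N decimal places the half-ulp bound is 0.5·10⁻ᴺ°, or 0.5·10⁻ᴺ × 111000 m on the ground.
Need 0.5 × 111000 × 10⁻ᴺ ≤ 0.020 → 10⁻ᴺ ≤ 3.604e-07, so N ≥ 6.44.
So 7 decimal places suffice (0.00555 m); 6 would allow up to 0.0555 m.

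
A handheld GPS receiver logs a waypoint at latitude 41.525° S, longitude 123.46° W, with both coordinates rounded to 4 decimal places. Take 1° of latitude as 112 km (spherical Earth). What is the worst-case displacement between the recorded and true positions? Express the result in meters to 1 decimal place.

7.0 meters

Rounding to 4 decimal places leaves each coordinate within ±5e-05° of the true value.
N–S: 5e-05° × 112000 m/° = 5.6 m.
Longitude error → 5e-05 × 112000 × cos 41.525° = 5e-05 × 112000 × 0.7487 ≈ 4.19253 m.
The two errors are perpendicular, so the maximum displacement is √(5.6² + 4.19253²) ≈ 6.99552 m.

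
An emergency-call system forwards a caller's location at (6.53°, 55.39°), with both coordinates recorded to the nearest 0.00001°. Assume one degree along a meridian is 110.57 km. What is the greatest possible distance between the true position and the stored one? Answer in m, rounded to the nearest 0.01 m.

0.78 m

Rounding to 5 decimal places leaves each coordinate within ±5e-06° of the true value.
Latitude error → 5e-06 × 110570 = 0.55285 m along the meridian.
Longitude error → 5e-06 × 110570 × cos 6.53° = 5e-06 × 110570 × 0.9935 ≈ 0.549263 m.
Worst case both components are at the extreme and orthogonal: √(0.55285² + 0.549263²) ≈ 0.779316 m.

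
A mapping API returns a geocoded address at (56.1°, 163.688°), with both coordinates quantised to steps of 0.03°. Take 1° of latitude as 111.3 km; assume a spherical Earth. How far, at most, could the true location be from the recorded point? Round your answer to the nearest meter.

With a 0.03° grid the true value lies within half a step, ±0.03°/2 = ±0.015°, of the stored one.
N–S: 0.015° × 111300 m/° = 1669.5 m.
East–west component at 56.1°: 0.015° × 111300 × cos 56.1° ≈ 0.015 × 62077 ≈ 931.155 m.
Combining orthogonally: (1669.5² + 931.155²)^½ ≈ 1911.62 m.

1912 meters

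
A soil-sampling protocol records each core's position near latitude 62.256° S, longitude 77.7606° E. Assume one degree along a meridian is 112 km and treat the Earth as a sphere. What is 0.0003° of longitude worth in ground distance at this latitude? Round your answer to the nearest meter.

16 meters

0.0003° of longitude at 62.256° is 0.0003 × 112000 × cos 62.256° ≈ 0.0003 × 52138.4 = 15.6415 m.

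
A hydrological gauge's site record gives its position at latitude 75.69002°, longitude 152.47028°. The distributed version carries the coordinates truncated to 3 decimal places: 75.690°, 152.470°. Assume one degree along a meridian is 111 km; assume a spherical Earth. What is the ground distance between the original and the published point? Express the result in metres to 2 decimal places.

8.00 metres

The latitude changed by +0.00002° and the longitude by +0.00028°.
North–south shift: 0.00002 × 111000 = 2.22 m.
E–W at 75.69°: 0.00028° × 111000 × cos 75.69° = 0.00028 × 111000 × 0.2472 ≈ 7.68199 m.
Distance: √(2.22² + 7.68199²) ≈ 7.99633 m.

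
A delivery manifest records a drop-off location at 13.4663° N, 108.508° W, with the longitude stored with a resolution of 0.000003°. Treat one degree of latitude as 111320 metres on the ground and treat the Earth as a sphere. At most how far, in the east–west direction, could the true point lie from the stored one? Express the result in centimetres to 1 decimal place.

16.2 centimetres

With a 0.000003° grid the true value lies within half a step, ±0.000003°/2 = ±1.5e-06°, of the stored one.
Parallels shrink by cos φ, so at 13.4663° a degree of longitude is 111320 × 0.9725 ≈ 108259 m.
So at most 1.5e-06° × 108259 ≈ 0.162389 m east–west.
That is 0.162389 m = 16.239 cm.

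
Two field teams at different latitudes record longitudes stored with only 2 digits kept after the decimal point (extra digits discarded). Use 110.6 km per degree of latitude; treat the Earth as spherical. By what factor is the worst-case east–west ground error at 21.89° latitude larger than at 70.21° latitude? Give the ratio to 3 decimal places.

2.741

Truncating at 2 decimal places can drop up to a full unit in the last place, so the longitude may be off by as much as 0.01°.
At 21.89°: 0.01° × 110600 × cos 21.89° = 0.01 × 110600 × 0.9279 ≈ 1026.3 m.
Error at 70.21° = 0.01° × 110600 × cos 70.21° ≈ 1106 × 0.3386 = 374.46 m.
Ratio: 1026.3 / 374.46 = cos 21.89° / cos 70.21° ≈ 2.7406.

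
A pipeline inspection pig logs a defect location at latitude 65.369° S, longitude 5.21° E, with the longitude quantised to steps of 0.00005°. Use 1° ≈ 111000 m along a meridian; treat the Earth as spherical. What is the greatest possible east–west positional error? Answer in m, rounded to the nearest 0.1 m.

1.2 m

With a 0.00005° grid the true value lies within half a step, ±0.00005°/2 = ±2.5e-05°, of the stored one.
Parallels shrink by cos φ, so at 65.369° a degree of longitude is 111000 × 0.4168 ≈ 46261.8 m.
East–west error: 2.5e-05° × 46261.8 m/° ≈ 1.15654 m.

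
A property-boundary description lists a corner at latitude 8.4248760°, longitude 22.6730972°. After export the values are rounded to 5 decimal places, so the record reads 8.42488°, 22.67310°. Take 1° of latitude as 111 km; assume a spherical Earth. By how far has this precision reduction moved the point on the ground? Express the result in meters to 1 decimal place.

0.5 meters

Δlat = 8.4248760 − 8.42488 = -0.0000040°; Δlon = 22.6730972 − 22.67310 = -0.0000028°.
N–S: -0.0000040° × 111000 m/° = -0.444 m.
East–west at this latitude: -0.0000028° × 111000 × cos 8.42488° ≈ -0.0000028 × 109802 = -0.307446 m.
Hypotenuse of the two orthogonal shifts: √(0.444² + 0.307446²) = 0.540055 m.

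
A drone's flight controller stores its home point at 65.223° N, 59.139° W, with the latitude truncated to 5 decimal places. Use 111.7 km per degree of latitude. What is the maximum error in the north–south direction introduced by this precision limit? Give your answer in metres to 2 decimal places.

Truncating at 5 decimal places can drop up to a full unit in the last place, so the latitude may be off by as much as 1e-05°.
So the N–S error is at most 1e-05 × 111700 = 1.117 m.

1.12 metres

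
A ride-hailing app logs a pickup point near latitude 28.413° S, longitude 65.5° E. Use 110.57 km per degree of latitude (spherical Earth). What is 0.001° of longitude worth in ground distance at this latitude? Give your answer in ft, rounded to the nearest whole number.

319 ft

0.001° of longitude at 28.413° is 0.001 × 110570 × cos 28.413° ≈ 0.001 × 97250.8 = 97.2508 m.
In feet: 97.2508 m ÷ 0.3048 ≈ 319.06 ft.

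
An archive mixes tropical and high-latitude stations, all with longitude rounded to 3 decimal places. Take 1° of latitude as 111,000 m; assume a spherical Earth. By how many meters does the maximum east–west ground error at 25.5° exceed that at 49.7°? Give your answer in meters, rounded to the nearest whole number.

Rounding to 3 decimal places leaves the longitude within ±0.0005° of the true value.
At 25.5°: 0.0005° × 111000 × cos 25.5° = 0.0005 × 111000 × 0.9026 ≈ 50.093 m.
At 49.7°: 0.0005° × 111000 × cos 49.7° = 0.0005 × 111000 × 0.6468 ≈ 35.897 m.
So the lower-latitude error exceeds the higher by 50.093 − 35.897 = 14.197 m.

14 meters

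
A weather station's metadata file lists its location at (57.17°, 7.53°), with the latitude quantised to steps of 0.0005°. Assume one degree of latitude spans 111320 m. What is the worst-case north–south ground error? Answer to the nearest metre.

28 metres

With a 0.0005° grid the true value lies within half a step, ±0.0005°/2 = ±0.00025°, of the stored one.
So the N–S error is at most 0.00025 × 111320 = 27.83 m.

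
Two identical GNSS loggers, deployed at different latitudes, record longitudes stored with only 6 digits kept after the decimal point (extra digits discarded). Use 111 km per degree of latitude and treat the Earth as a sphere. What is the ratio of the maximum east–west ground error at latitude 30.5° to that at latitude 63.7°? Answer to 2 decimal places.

1.94

Truncating at 6 decimal places can drop up to a full unit in the last place, so the longitude may be off by as much as 1e-06°.
Error at 30.5° = 1e-06° × 111000 × cos 30.5° ≈ 0.111 × 0.8616 = 0.095641 m.
Error at 63.7° = 1e-06° × 111000 × cos 63.7° ≈ 0.111 × 0.4431 = 0.049181 m.
The ratio reduces to cos 30.5° / cos 63.7° = 0.8616/0.4431 ≈ 1.9447.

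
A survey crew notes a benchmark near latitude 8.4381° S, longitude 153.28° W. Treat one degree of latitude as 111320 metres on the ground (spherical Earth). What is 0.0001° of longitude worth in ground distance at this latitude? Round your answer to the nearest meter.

11 meters

0.0001° of longitude at 8.4381° is 0.0001 × 111320 × cos 8.4381° ≈ 0.0001 × 110115 = 11.0115 m.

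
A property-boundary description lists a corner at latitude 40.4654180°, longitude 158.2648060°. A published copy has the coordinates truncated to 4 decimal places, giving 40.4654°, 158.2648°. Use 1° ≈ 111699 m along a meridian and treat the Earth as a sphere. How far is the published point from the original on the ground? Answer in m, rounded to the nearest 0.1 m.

2.1 m

Δlat = 40.4654180 − 40.4654 = +0.0000180°; Δlon = 158.2648060 − 158.2648 = +0.0000060°.
North–south shift: 0.0000180 × 111699 = 2.01058 m.
East–west at this latitude: 0.0000060° × 111699 × cos 40.4654° ≈ 0.0000060 × 84980.4 = 0.509882 m.
Hypotenuse of the two orthogonal shifts: √(2.01058² + 0.509882²) = 2.07423 m.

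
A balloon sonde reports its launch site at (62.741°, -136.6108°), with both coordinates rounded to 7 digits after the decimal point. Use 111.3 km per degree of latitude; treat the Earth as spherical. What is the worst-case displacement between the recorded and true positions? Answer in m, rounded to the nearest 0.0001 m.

Rounding to 7 decimal places leaves each coordinate within ±5e-08° of the true value.
N–S: 5e-08° × 111300 m/° = 0.005565 m.
Longitude error → 5e-08 × 111300 × cos 62.741° = 5e-08 × 111300 × 0.4580 ≈ 0.00254885 m.
Worst case both components are at the extreme and orthogonal: √(0.005565² + 0.00254885²) ≈ 0.00612093 m.

0.0061 m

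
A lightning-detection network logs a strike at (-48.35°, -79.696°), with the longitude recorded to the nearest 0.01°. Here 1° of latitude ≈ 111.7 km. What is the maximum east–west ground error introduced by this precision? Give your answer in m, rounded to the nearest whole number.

371 m

Rounding to 2 decimal places leaves the longitude within ±0.005° of the true value.
One degree of longitude at 48.35° is 111700 × cos 48.35° ≈ 111700 × 0.6646 = 74233.4 m.
East–west error: 0.005° × 74233.4 m/° ≈ 371.167 m.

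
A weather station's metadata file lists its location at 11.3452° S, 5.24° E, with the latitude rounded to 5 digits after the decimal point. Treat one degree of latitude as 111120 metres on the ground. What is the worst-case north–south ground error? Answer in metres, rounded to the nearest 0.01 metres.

0.56 metres

Rounding to 5 decimal places leaves the latitude within ±5e-06° of the true value.
Along the meridian that is 5e-06° × 111120 m/° = 0.5556 m.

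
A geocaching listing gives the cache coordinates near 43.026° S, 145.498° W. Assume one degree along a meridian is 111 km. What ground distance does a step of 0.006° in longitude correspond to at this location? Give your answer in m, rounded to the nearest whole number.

One degree of longitude here spans 111000 × cos 43.026° = 111000 × 0.7310 ≈ 81145.9 m; 0.006° of that is 486.875 m.

487 m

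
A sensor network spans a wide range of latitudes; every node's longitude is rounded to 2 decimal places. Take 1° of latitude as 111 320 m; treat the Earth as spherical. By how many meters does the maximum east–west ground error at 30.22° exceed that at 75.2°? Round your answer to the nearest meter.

Rounding to 2 decimal places leaves the longitude within ±0.005° of the true value.
Error at 30.22° = 0.005° × 111320 × cos 30.22° ≈ 556.6 × 0.8641 = 480.96 m.
Error at 75.2° = 0.005° × 111320 × cos 75.2° ≈ 556.6 × 0.2554 = 142.18 m.
Difference: 480.96 − 142.18 = 338.78 m.

339 meters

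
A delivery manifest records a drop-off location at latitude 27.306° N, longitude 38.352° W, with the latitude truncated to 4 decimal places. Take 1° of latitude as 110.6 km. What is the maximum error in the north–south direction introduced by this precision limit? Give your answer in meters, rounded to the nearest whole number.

11 meters

Truncating at 4 decimal places can drop up to a full unit in the last place, so the latitude may be off by as much as 0.0001°.
North–south distance: 0.0001° × 110600 m/° = 11.06 m.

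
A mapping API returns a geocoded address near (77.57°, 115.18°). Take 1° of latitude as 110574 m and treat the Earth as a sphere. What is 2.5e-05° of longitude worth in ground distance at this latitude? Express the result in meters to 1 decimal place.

0.6 meters

2.5e-05° of longitude at 77.57° is 2.5e-05 × 110574 × cos 77.57° ≈ 2.5e-05 × 23800.7 = 0.595017 m.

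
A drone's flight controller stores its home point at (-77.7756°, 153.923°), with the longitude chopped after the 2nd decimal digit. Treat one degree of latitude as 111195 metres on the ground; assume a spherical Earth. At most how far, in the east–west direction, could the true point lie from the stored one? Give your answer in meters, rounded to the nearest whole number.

Truncating at 2 decimal places can drop up to a full unit in the last place, so the longitude may be off by as much as 0.01°.
Parallels shrink by cos φ, so at 77.7756° a degree of longitude is 111195 × 0.2117 ≈ 23544.5 m.
So at most 0.01° × 23544.5 ≈ 235.445 m east–west.

235 meters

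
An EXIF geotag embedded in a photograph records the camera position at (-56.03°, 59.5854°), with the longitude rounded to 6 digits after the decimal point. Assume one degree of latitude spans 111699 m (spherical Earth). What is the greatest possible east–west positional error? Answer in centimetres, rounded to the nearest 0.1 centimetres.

3.1 centimetres

Rounding to 6 decimal places leaves the longitude within ±5e-07° of the true value.
Parallels shrink by cos φ, so at 56.03° a degree of longitude is 111699 × 0.5588 ≈ 62412.8 m.
East–west error: 5e-07° × 62412.8 m/° ≈ 0.0312064 m.
That is 0.0312064 m = 3.1206 cm.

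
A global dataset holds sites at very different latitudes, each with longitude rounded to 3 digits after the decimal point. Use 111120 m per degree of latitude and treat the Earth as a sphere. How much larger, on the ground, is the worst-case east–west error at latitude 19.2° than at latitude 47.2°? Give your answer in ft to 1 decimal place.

48.3 ft

Rounding to 3 decimal places leaves the longitude within ±0.0005° of the true value.
Error at 19.2° = 0.0005° × 111120 × cos 19.2° ≈ 55.56 × 0.9444 = 52.47 m.
Error at 47.2° = 0.0005° × 111120 × cos 47.2° ≈ 55.56 × 0.6794 = 37.75 m.
So the lower-latitude error exceeds the higher by 52.47 − 37.75 = 14.72 m.
In feet: 14.7198 m ÷ 0.3048 ≈ 48.293 ft.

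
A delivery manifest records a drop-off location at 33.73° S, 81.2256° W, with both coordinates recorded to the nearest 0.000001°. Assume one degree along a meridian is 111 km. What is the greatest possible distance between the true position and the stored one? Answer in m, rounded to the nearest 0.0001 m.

0.0722 m

Rounding to 6 decimal places leaves each coordinate within ±5e-07° of the true value.
Latitude error → 5e-07 × 111000 = 0.0555 m along the meridian.
E–W at 33.73°: 5e-07° × 111000 × cos 33.73° = 5e-07 × 111000 × 0.8317 ≈ 0.0461573 m.
Worst case both components are at the extreme and orthogonal: √(0.0555² + 0.0461573²) ≈ 0.0721855 m.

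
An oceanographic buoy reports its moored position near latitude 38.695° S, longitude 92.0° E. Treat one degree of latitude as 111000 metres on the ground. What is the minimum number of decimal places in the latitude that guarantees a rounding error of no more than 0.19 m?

One degree of latitude covers 111000 m.
Rounding to N decimal places gives at most 0.5 × 10⁻ᴺ degrees of error, i.e. 0.5 × 10⁻ᴺ × 111000 m.
Setting 55500 × 10⁻ᴺ ≤ 0.19 gives 10ᴺ ≥ 2.921e+05, i.e. N ≥ 5.47.
N = 5 would give 0.555 m (too coarse); N = 6 gives 0.0555 m ≤ 0.19 m.

6 decimal places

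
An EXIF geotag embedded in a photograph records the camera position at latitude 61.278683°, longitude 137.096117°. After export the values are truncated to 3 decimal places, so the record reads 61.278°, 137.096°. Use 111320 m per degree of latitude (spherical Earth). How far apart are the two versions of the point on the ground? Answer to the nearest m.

The latitude changed by +0.000683° and the longitude by +0.000117°.
North–south shift: 0.000683 × 111320 = 76.0316 m.
East–west at this latitude: 0.000117° × 111320 × cos 61.278° ≈ 0.000117 × 53496 = 6.25903 m.
Combined displacement = (76.0316² + 6.25903²)^½ ≈ 76.2888 m.

76 m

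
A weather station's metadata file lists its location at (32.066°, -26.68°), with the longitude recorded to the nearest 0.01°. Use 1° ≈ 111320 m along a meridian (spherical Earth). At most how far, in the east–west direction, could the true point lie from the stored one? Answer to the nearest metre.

472 metres

Rounding to 2 decimal places leaves the longitude within ±0.005° of the true value.
Parallels shrink by cos φ, so at 32.066° a degree of longitude is 111320 × 0.8474 ≈ 94336.7 m.
So at most 0.005° × 94336.7 ≈ 471.683 m east–west.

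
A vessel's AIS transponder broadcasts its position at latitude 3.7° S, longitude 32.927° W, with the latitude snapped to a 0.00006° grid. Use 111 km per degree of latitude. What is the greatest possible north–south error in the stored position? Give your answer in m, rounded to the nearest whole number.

With a 0.00006° grid the true value lies within half a step, ±0.00006°/2 = ±3e-05°, of the stored one.
Along the meridian that is 3e-05° × 111000 m/° = 3.33 m.

3 m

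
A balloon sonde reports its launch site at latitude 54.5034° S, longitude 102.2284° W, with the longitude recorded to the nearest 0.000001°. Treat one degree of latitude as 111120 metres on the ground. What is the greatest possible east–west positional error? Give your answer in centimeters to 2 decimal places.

3.23 centimeters

Rounding to 6 decimal places leaves the longitude within ±5e-07° of the true value.
One degree of longitude at 54.5034° is 111120 × cos 54.5034° ≈ 111120 × 0.5807 = 64522.3 m.
East–west error: 5e-07° × 64522.3 m/° ≈ 0.0322612 m.
That is 0.0322612 m = 3.2261 cm.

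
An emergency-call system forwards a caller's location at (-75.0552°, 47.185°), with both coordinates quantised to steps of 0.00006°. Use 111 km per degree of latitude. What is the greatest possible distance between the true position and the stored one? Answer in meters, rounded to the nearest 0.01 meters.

With a 0.00006° grid the true value lies within half a step, ±0.00006°/2 = ±3e-05°, of the stored one.
N–S: 3e-05° × 111000 m/° = 3.33 m.
Longitude error → 3e-05 × 111000 × cos 75.0552° = 3e-05 × 111000 × 0.2579 ≈ 0.858768 m.
The two errors are perpendicular, so the maximum displacement is √(3.33² + 0.858768²) ≈ 3.43895 m.

3.44 meters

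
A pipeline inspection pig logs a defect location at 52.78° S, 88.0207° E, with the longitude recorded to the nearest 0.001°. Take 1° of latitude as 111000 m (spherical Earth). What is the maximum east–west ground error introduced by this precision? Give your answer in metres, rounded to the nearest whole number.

34 metres

Rounding to 3 decimal places leaves the longitude within ±0.0005° of the true value.
Parallels shrink by cos φ, so at 52.78° a degree of longitude is 111000 × 0.6049 ≈ 67141.4 m.
Maximum E–W displacement: 0.0005 × 67141.4 = 33.5707 m.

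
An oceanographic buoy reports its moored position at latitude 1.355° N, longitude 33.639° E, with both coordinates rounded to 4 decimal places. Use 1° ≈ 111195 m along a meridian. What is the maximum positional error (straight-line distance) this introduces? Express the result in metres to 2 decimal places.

7.86 metres

Rounding to 4 decimal places leaves each coordinate within ±5e-05° of the true value.
North–south component: 5e-05° × 111195 = 5.55975 m.
E–W at 1.355°: 5e-05° × 111195 × cos 1.355° = 5e-05 × 111195 × 0.9997 ≈ 5.5582 m.
Worst case both components are at the extreme and orthogonal: √(5.55975² + 5.5582²) ≈ 7.86157 m.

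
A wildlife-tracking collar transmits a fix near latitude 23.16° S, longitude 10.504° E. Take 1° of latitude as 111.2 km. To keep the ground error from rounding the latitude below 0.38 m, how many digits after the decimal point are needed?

One degree of latitude covers 111200 m.
N decimal places → at most half a unit in the last place, 0.5 × 10⁻ᴺ° = 111200/2 × 10⁻ᴺ m.
Setting 55600 × 10⁻ᴺ ≤ 0.38 gives 10ᴺ ≥ 1.463e+05, i.e. N ≥ 5.17.
So 6 decimal places suffice (0.0556 m); 5 would allow up to 0.556 m.

6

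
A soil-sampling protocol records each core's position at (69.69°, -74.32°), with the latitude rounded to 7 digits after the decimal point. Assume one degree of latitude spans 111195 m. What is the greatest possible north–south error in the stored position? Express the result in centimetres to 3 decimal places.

0.556 centimetres

Rounding to 7 decimal places leaves the latitude within ±5e-08° of the true value.
Along the meridian that is 5e-08° × 111195 m/° = 0.00555975 m.
That is 0.00555975 m = 0.55597 cm.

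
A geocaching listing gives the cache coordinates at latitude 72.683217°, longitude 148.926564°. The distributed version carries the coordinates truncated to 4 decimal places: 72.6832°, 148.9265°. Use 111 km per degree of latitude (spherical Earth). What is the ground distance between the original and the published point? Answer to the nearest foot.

The latitude changed by +0.000017° and the longitude by +0.000064°.
North–south shift: 0.000017 × 111000 = 1.887 m.
East–west at this latitude: 0.000064° × 111000 × cos 72.6832° ≈ 0.000064 × 33039.7 = 2.11454 m.
Hypotenuse of the two orthogonal shifts: √(1.887² + 2.11454²) = 2.83409 m.
In feet: 2.83409 m ÷ 0.3048 ≈ 9.2982 ft.

9 feet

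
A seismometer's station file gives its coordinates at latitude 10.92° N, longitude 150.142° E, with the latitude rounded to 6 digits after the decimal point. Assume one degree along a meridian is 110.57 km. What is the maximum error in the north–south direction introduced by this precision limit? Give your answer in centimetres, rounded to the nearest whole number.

6 centimetres

Rounding to 6 decimal places leaves the latitude within ±5e-07° of the true value.
Along the meridian that is 5e-07° × 110570 m/° = 0.055285 m.
That is 0.055285 m = 5.5285 cm.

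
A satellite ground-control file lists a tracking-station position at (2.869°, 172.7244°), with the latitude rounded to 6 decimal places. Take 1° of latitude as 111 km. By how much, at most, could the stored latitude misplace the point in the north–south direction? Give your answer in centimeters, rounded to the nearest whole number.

Rounding to 6 decimal places leaves the latitude within ±5e-07° of the true value.
North–south distance: 5e-07° × 111000 m/° = 0.0555 m.
That is 0.0555 m = 5.55 cm.

6 centimeters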